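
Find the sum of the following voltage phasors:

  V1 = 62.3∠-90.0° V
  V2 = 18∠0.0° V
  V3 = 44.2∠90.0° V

Step 1 — Convert each phasor to rectangular form:
  V1 = 62.3·(cos(-90.0°) + j·sin(-90.0°)) = 0 - j62.3 V
  V2 = 18·(cos(0.0°) + j·sin(0.0°)) = 18 V
  V3 = 44.2·(cos(90.0°) + j·sin(90.0°)) = 0 + j44.2 V
Step 2 — Sum components: V_total = 18 - j18.1 V.
Step 3 — Convert to polar: |V_total| = 25.53 V, ∠V_total = -45.2°.

V_total = 25.53∠-45.2° V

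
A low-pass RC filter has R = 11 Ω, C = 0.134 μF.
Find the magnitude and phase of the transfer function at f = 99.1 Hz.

Step 1 — Angular frequency: ω = 2π·99.1 = 622.7 rad/s.
Step 2 — Transfer function: H(jω) = 1/(1 + jωRC).
Step 3 — Denominator: 1 + jωRC = 1 + j·622.7·11·1.34e-07 = 1 + j0.0009178.
Step 4 — H = 1 - j0.0009178.
Step 5 — Magnitude: |H| = 1 (-0.0 dB); phase: φ = -0.1°.

|H| = 1 (-0.0 dB), φ = -0.1°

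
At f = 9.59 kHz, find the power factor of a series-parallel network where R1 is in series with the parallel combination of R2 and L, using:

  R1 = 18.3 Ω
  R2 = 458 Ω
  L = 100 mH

Step 1 — Angular frequency: ω = 2π·f = 2π·9590 = 6.026e+04 rad/s.
Step 2 — Component impedances:
  R1: Z = R = 18.3 Ω
  R2: Z = R = 458 Ω
  L: Z = jωL = j·6.026e+04·0.1 = 0 + j6026 Ω
Step 3 — Parallel branch: R2 || L = 1/(1/R2 + 1/L) = 455.4 + j34.61 Ω.
Step 4 — Series with R1: Z_total = R1 + (R2 || L) = 473.7 + j34.61 Ω = 474.9∠4.2° Ω.
Step 5 — Power factor: PF = cos(φ) = Re(Z)/|Z| = 473.67/474.93 = 0.9973.
Step 6 — Type: Im(Z) = 34.61 ⇒ lagging (phase φ = 4.2°).

PF = 0.9973 (lagging, φ = 4.2°)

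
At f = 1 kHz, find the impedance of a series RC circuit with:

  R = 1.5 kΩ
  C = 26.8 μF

Step 1 — Angular frequency: ω = 2π·f = 2π·1000 = 6283 rad/s.
Step 2 — Component impedances:
  R: Z = R = 1500 Ω
  C: Z = 1/(jωC) = -j/(ω·C) = 0 - j5.939 Ω
Step 3 — Series combination: Z_total = R + C = 1500 - j5.939 Ω = 1500∠-0.2° Ω.

Z = 1500 - j5.939 Ω = 1500∠-0.2° Ω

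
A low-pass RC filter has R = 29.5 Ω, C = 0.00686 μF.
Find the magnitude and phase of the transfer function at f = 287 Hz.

Step 1 — Angular frequency: ω = 2π·287 = 1803 rad/s.
Step 2 — Transfer function: H(jω) = 1/(1 + jωRC).
Step 3 — Denominator: 1 + jωRC = 1 + j·1803·29.5·6.86e-09 = 1 + j0.0003649.
Step 4 — H = 1 - j0.0003649.
Step 5 — Magnitude: |H| = 1 (-0.0 dB); phase: φ = -0.0°.

|H| = 1 (-0.0 dB), φ = -0.0°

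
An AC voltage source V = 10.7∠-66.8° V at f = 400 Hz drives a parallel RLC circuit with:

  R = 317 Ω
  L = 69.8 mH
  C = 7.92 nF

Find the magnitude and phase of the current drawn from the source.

Step 1 — Angular frequency: ω = 2π·f = 2π·400 = 2513 rad/s.
Step 2 — Component impedances:
  R: Z = R = 317 Ω
  L: Z = jωL = j·2513·0.0698 = 0 + j175.4 Ω
  C: Z = 1/(jωC) = -j/(ω·C) = 0 - j5.024e+04 Ω
Step 3 — Parallel combination: 1/Z_total = 1/R + 1/L + 1/C; Z_total = 74.72 + j134.5 Ω = 153.9∠61.0° Ω.
Step 4 — Source phasor: V = 10.7∠-66.8° V = 4.215 - j9.835 V.
Step 5 — Ohm's law: I = V / Z_total = (4.215 - j9.835) / (74.72 + j134.5) = -0.04257 - j0.05497 A.
Step 6 — Convert to polar: |I| = 0.06952 A, ∠I = -127.8°.

I = 0.06952∠-127.8° A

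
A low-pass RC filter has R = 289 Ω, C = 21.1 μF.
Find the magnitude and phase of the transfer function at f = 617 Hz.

Step 1 — Angular frequency: ω = 2π·617 = 3877 rad/s.
Step 2 — Transfer function: H(jω) = 1/(1 + jωRC).
Step 3 — Denominator: 1 + jωRC = 1 + j·3877·289·2.11e-05 = 1 + j23.64.
Step 4 — H = 0.001786 - j0.04223.
Step 5 — Magnitude: |H| = 0.04226 (-27.5 dB); phase: φ = -87.6°.

|H| = 0.04226 (-27.5 dB), φ = -87.6°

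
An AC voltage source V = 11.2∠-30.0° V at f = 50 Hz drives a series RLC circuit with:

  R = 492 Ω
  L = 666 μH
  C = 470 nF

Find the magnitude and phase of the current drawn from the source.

Step 1 — Angular frequency: ω = 2π·f = 2π·50 = 314.2 rad/s.
Step 2 — Component impedances:
  R: Z = R = 492 Ω
  L: Z = jωL = j·314.2·0.000666 = 0 + j0.2092 Ω
  C: Z = 1/(jωC) = -j/(ω·C) = 0 - j6773 Ω
Step 3 — Series combination: Z_total = R + L + C = 492 - j6772 Ω = 6790∠-85.8° Ω.
Step 4 — Source phasor: V = 11.2∠-30.0° V = 9.699 - j5.6 V.
Step 5 — Ohm's law: I = V / Z_total = (9.699 - j5.6) / (492 - j6772) = 0.0009261 + j0.001365 A.
Step 6 — Convert to polar: |I| = 0.001649 A, ∠I = 55.8°.

I = 0.001649∠55.8° A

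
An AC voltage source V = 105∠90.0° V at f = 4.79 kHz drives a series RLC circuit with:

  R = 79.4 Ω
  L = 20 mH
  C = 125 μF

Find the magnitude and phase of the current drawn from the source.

Step 1 — Angular frequency: ω = 2π·f = 2π·4790 = 3.01e+04 rad/s.
Step 2 — Component impedances:
  R: Z = R = 79.4 Ω
  L: Z = jωL = j·3.01e+04·0.02 = 0 + j601.9 Ω
  C: Z = 1/(jωC) = -j/(ω·C) = 0 - j0.2658 Ω
Step 3 — Series combination: Z_total = R + L + C = 79.4 + j601.7 Ω = 606.9∠82.5° Ω.
Step 4 — Source phasor: V = 105∠90.0° V = 0 + j105 V.
Step 5 — Ohm's law: I = V / Z_total = (0 + j105) / (79.4 + j601.7) = 0.1715 + j0.02264 A.
Step 6 — Convert to polar: |I| = 0.173 A, ∠I = 7.5°.

I = 0.173∠7.5° A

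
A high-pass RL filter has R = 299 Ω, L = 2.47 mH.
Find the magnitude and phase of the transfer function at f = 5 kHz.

Step 1 — Angular frequency: ω = 2π·5000 = 3.142e+04 rad/s.
Step 2 — Transfer function: H(jω) = jωL/(R + jωL).
Step 3 — Numerator jωL = j·77.6; denominator R + jωL = 299 + j77.6.
Step 4 — H = 0.0631 + j0.2431.
Step 5 — Magnitude: |H| = 0.2512 (-12.0 dB); phase: φ = 75.5°.

|H| = 0.2512 (-12.0 dB), φ = 75.5°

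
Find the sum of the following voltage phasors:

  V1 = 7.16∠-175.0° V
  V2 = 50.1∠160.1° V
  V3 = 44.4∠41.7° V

Step 1 — Convert each phasor to rectangular form:
  V1 = 7.16·(cos(-175.0°) + j·sin(-175.0°)) = -7.133 - j0.624 V
  V2 = 50.1·(cos(160.1°) + j·sin(160.1°)) = -47.11 + j17.05 V
  V3 = 44.4·(cos(41.7°) + j·sin(41.7°)) = 33.15 + j29.54 V
Step 2 — Sum components: V_total = -21.09 + j45.97 V.
Step 3 — Convert to polar: |V_total| = 50.57 V, ∠V_total = 114.6°.

V_total = 50.57∠114.6° V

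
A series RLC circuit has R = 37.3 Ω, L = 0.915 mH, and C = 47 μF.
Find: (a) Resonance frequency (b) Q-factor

Step 1 — Resonance condition Im(Z)=0 gives ω₀ = 1/√(LC).
Step 2 — ω₀ = 1/√(0.000915·4.7e-05) = 4822 rad/s.
Step 3 — f₀ = ω₀/(2π) = 767.5 Hz.
Step 4 — Series Q: Q = ω₀L/R = 4822·0.000915/37.3 = 0.1183.

(a) f₀ = 767.5 Hz  (b) Q = 0.1183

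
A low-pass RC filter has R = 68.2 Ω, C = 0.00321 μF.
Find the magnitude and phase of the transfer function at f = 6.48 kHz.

Step 1 — Angular frequency: ω = 2π·6480 = 4.072e+04 rad/s.
Step 2 — Transfer function: H(jω) = 1/(1 + jωRC).
Step 3 — Denominator: 1 + jωRC = 1 + j·4.072e+04·68.2·3.21e-09 = 1 + j0.008913.
Step 4 — H = 0.9999 - j0.008913.
Step 5 — Magnitude: |H| = 1 (-0.0 dB); phase: φ = -0.5°.

|H| = 1 (-0.0 dB), φ = -0.5°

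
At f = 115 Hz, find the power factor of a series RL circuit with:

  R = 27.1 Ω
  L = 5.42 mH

Step 1 — Angular frequency: ω = 2π·f = 2π·115 = 722.6 rad/s.
Step 2 — Component impedances:
  R: Z = R = 27.1 Ω
  L: Z = jωL = j·722.6·0.00542 = 0 + j3.916 Ω
Step 3 — Series combination: Z_total = R + L = 27.1 + j3.916 Ω = 27.38∠8.2° Ω.
Step 4 — Power factor: PF = cos(φ) = Re(Z)/|Z| = 27.1/27.382 = 0.9897.
Step 5 — Type: Im(Z) = 3.916 ⇒ lagging (phase φ = 8.2°).

PF = 0.9897 (lagging, φ = 8.2°)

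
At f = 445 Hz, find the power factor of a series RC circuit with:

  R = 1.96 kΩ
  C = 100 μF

Step 1 — Angular frequency: ω = 2π·f = 2π·445 = 2796 rad/s.
Step 2 — Component impedances:
  R: Z = R = 1960 Ω
  C: Z = 1/(jωC) = -j/(ω·C) = 0 - j3.577 Ω
Step 3 — Series combination: Z_total = R + C = 1960 - j3.577 Ω = 1960∠-0.1° Ω.
Step 4 — Power factor: PF = cos(φ) = Re(Z)/|Z| = 1960/1960 = 1.
Step 5 — Type: Im(Z) = -3.577 ⇒ leading (phase φ = -0.1°).

PF = 1 (leading, φ = -0.1°)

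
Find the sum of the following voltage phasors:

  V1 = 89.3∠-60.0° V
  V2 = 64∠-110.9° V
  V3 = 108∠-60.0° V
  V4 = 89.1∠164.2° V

Step 1 — Convert each phasor to rectangular form:
  V1 = 89.3·(cos(-60.0°) + j·sin(-60.0°)) = 44.65 - j77.34 V
  V2 = 64·(cos(-110.9°) + j·sin(-110.9°)) = -22.83 - j59.79 V
  V3 = 108·(cos(-60.0°) + j·sin(-60.0°)) = 54 - j93.53 V
  V4 = 89.1·(cos(164.2°) + j·sin(164.2°)) = -85.73 + j24.26 V
Step 2 — Sum components: V_total = -9.915 - j206.4 V.
Step 3 — Convert to polar: |V_total| = 206.6 V, ∠V_total = -92.8°.

V_total = 206.6∠-92.8° V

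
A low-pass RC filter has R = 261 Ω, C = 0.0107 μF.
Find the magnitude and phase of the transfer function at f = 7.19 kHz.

Step 1 — Angular frequency: ω = 2π·7190 = 4.518e+04 rad/s.
Step 2 — Transfer function: H(jω) = 1/(1 + jωRC).
Step 3 — Denominator: 1 + jωRC = 1 + j·4.518e+04·261·1.07e-08 = 1 + j0.1262.
Step 4 — H = 0.9843 - j0.1242.
Step 5 — Magnitude: |H| = 0.9921 (-0.1 dB); phase: φ = -7.2°.

|H| = 0.9921 (-0.1 dB), φ = -7.2°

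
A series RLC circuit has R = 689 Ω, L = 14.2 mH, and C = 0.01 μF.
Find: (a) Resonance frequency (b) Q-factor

Step 1 — Resonance condition Im(Z)=0 gives ω₀ = 1/√(LC).
Step 2 — ω₀ = 1/√(0.0142·1e-08) = 8.392e+04 rad/s.
Step 3 — f₀ = ω₀/(2π) = 1.336e+04 Hz.
Step 4 — Series Q: Q = ω₀L/R = 8.392e+04·0.0142/689 = 1.73.

(a) f₀ = 1.336e+04 Hz  (b) Q = 1.73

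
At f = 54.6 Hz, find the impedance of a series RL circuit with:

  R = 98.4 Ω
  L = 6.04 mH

Step 1 — Angular frequency: ω = 2π·f = 2π·54.6 = 343.1 rad/s.
Step 2 — Component impedances:
  R: Z = R = 98.4 Ω
  L: Z = jωL = j·343.1·0.00604 = 0 + j2.072 Ω
Step 3 — Series combination: Z_total = R + L = 98.4 + j2.072 Ω = 98.42∠1.2° Ω.

Z = 98.4 + j2.072 Ω = 98.42∠1.2° Ω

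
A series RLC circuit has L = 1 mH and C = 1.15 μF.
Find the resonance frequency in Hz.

Step 1 — Resonance condition Im(Z)=0 gives ω₀ = 1/√(LC).
Step 2 — ω₀ = 1/√(0.001·1.15e-06) = 2.949e+04 rad/s.
Step 3 — f₀ = ω₀/(2π) = 4693 Hz.

f₀ = 4693 Hz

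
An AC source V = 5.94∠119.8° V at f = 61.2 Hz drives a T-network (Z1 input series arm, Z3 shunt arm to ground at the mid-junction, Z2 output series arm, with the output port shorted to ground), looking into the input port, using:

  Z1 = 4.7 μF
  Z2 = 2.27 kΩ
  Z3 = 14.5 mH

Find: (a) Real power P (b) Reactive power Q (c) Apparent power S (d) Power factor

Step 1 — Angular frequency: ω = 2π·f = 2π·61.2 = 384.5 rad/s.
Step 2 — Component impedances:
  Z1: Z = 1/(jωC) = -j/(ω·C) = 0 - j553.3 Ω
  Z2: Z = R = 2270 Ω
  Z3: Z = jωL = j·384.5·0.0145 = 0 + j5.576 Ω
Step 3 — With the output port shorted to ground, the output series arm Z2 runs from the junction to ground; the shunt arm Z3 also runs from the junction to ground. They appear in parallel: Z3 || Z2 = 0.0137 + j5.576 Ω.
Step 4 — Series with input arm Z1: Z_in = Z1 + (Z3 || Z2) = 0.0137 - j547.7 Ω = 547.7∠-90.0° Ω.
Step 5 — Source phasor: V = 5.94∠119.8° V = -2.952 + j5.155 V.
Step 6 — Current: I = V / Z = -0.009411 - j0.005389 A = 0.01084∠-150.2° A.
Step 7 — Complex power: S = V·I* = 1.611e-06 - j0.06442 VA.
Step 8 — Real power: P = Re(S) = 1.611e-06 W.
Step 9 — Reactive power: Q = Im(S) = -0.06442 VAR.
Step 10 — Apparent power: |S| = 0.06442 VA.
Step 11 — Power factor: PF = P/|S| = 2.5e-05 (leading).

(a) P = 1.611e-06 W  (b) Q = -0.06442 VAR  (c) S = 0.06442 VA  (d) PF = 2.5e-05 (leading)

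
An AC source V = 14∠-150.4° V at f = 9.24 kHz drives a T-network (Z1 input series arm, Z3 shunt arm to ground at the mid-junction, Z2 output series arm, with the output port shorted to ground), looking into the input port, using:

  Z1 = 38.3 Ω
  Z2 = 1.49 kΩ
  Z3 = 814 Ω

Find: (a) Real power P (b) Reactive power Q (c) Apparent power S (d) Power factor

Step 1 — Angular frequency: ω = 2π·f = 2π·9240 = 5.806e+04 rad/s.
Step 2 — Component impedances:
  Z1: Z = R = 38.3 Ω
  Z2: Z = R = 1490 Ω
  Z3: Z = R = 814 Ω
Step 3 — With the output port shorted to ground, the output series arm Z2 runs from the junction to ground; the shunt arm Z3 also runs from the junction to ground. They appear in parallel: Z3 || Z2 = 526.4 Ω.
Step 4 — Series with input arm Z1: Z_in = Z1 + (Z3 || Z2) = 564.7 Ω = 564.7∠0.0° Ω.
Step 5 — Source phasor: V = 14∠-150.4° V = -12.17 - j6.915 V.
Step 6 — Current: I = V / Z = -0.02156 - j0.01225 A = 0.02479∠-150.4° A.
Step 7 — Complex power: S = V·I* = 0.3471 VA.
Step 8 — Real power: P = Re(S) = 0.3471 W.
Step 9 — Reactive power: Q = Im(S) = 0 VAR.
Step 10 — Apparent power: |S| = 0.3471 VA.
Step 11 — Power factor: PF = P/|S| = 1 (unity).

(a) P = 0.3471 W  (b) Q = 0 VAR  (c) S = 0.3471 VA  (d) PF = 1 (unity)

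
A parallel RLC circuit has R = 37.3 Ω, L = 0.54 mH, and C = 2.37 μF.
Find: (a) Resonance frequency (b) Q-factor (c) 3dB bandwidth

Step 1 — Resonance: ω₀ = 1/√(LC) = 1/√(0.00054·2.37e-06) = 2.795e+04 rad/s.
Step 2 — f₀ = ω₀/(2π) = 4449 Hz.
Step 3 — Parallel Q: Q = R/(ω₀L) = 37.3/(2.795e+04·0.00054) = 2.471.
Step 4 — Bandwidth: Δω = ω₀/Q = 1.131e+04 rad/s; BW = Δω/(2π) = 1800 Hz.

(a) f₀ = 4449 Hz  (b) Q = 2.471  (c) BW = 1800 Hz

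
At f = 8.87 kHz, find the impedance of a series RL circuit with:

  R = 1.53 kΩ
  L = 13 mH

Step 1 — Angular frequency: ω = 2π·f = 2π·8870 = 5.573e+04 rad/s.
Step 2 — Component impedances:
  R: Z = R = 1530 Ω
  L: Z = jωL = j·5.573e+04·0.013 = 0 + j724.5 Ω
Step 3 — Series combination: Z_total = R + L = 1530 + j724.5 Ω = 1693∠25.3° Ω.

Z = 1530 + j724.5 Ω = 1693∠25.3° Ω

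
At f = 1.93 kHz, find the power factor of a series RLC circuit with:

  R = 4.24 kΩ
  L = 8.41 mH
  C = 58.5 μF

Step 1 — Angular frequency: ω = 2π·f = 2π·1930 = 1.213e+04 rad/s.
Step 2 — Component impedances:
  R: Z = R = 4240 Ω
  L: Z = jωL = j·1.213e+04·0.00841 = 0 + j102 Ω
  C: Z = 1/(jωC) = -j/(ω·C) = 0 - j1.41 Ω
Step 3 — Series combination: Z_total = R + L + C = 4240 + j100.6 Ω = 4241∠1.4° Ω.
Step 4 — Power factor: PF = cos(φ) = Re(Z)/|Z| = 4240/4241.2 = 0.9997.
Step 5 — Type: Im(Z) = 100.6 ⇒ lagging (phase φ = 1.4°).

PF = 0.9997 (lagging, φ = 1.4°)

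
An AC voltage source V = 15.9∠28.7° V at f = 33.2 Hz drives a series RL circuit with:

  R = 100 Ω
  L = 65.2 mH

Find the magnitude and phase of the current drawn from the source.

Step 1 — Angular frequency: ω = 2π·f = 2π·33.2 = 208.6 rad/s.
Step 2 — Component impedances:
  R: Z = R = 100 Ω
  L: Z = jωL = j·208.6·0.0652 = 0 + j13.6 Ω
Step 3 — Series combination: Z_total = R + L = 100 + j13.6 Ω = 100.9∠7.7° Ω.
Step 4 — Source phasor: V = 15.9∠28.7° V = 13.95 + j7.636 V.
Step 5 — Ohm's law: I = V / Z_total = (13.95 + j7.636) / (100 + j13.6) = 0.1471 + j0.05634 A.
Step 6 — Convert to polar: |I| = 0.1575 A, ∠I = 21.0°.

I = 0.1575∠21.0° A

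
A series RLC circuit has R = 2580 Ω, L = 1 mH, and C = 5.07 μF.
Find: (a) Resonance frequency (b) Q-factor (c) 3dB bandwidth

Step 1 — Resonance condition Im(Z)=0 gives ω₀ = 1/√(LC).
Step 2 — ω₀ = 1/√(0.001·5.07e-06) = 1.404e+04 rad/s.
Step 3 — f₀ = ω₀/(2π) = 2235 Hz.
Step 4 — Series Q: Q = ω₀L/R = 1.404e+04·0.001/2580 = 0.005443.
Step 5 — 3dB bandwidth: Δω = ω₀/Q = 2.58e+06 rad/s; BW = Δω/(2π) = 4.106e+05 Hz.

(a) f₀ = 2235 Hz  (b) Q = 0.005443  (c) BW = 4.106e+05 Hz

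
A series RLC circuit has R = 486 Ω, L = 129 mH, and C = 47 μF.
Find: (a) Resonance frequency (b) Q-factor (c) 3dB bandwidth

Step 1 — Resonance: ω₀ = 1/√(LC) = 1/√(0.129·4.7e-05) = 406.1 rad/s.
Step 2 — f₀ = ω₀/(2π) = 64.64 Hz.
Step 3 — Series Q: Q = ω₀L/R = 406.1·0.129/486 = 0.1078.
Step 4 — Bandwidth: Δω = ω₀/Q = 3767 rad/s; BW = Δω/(2π) = 599.6 Hz.

(a) f₀ = 64.64 Hz  (b) Q = 0.1078  (c) BW = 599.6 Hz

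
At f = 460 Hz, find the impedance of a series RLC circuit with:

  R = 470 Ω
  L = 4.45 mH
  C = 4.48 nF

Step 1 — Angular frequency: ω = 2π·f = 2π·460 = 2890 rad/s.
Step 2 — Component impedances:
  R: Z = R = 470 Ω
  L: Z = jωL = j·2890·0.00445 = 0 + j12.86 Ω
  C: Z = 1/(jωC) = -j/(ω·C) = 0 - j7.723e+04 Ω
Step 3 — Series combination: Z_total = R + L + C = 470 - j7.722e+04 Ω = 7.722e+04∠-89.7° Ω.

Z = 470 - j7.722e+04 Ω = 7.722e+04∠-89.7° Ω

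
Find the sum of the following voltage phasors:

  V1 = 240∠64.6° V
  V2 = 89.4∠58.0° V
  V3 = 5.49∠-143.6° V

Step 1 — Convert each phasor to rectangular form:
  V1 = 240·(cos(64.6°) + j·sin(64.6°)) = 102.9 + j216.8 V
  V2 = 89.4·(cos(58.0°) + j·sin(58.0°)) = 47.37 + j75.82 V
  V3 = 5.49·(cos(-143.6°) + j·sin(-143.6°)) = -4.419 - j3.258 V
Step 2 — Sum components: V_total = 145.9 + j289.4 V.
Step 3 — Convert to polar: |V_total| = 324.1 V, ∠V_total = 63.2°.

V_total = 324.1∠63.2° V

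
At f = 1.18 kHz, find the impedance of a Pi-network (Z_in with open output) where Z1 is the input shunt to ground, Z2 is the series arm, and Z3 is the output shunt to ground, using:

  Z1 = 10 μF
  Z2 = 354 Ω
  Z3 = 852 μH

Step 1 — Angular frequency: ω = 2π·f = 2π·1180 = 7414 rad/s.
Step 2 — Component impedances:
  Z1: Z = 1/(jωC) = -j/(ω·C) = 0 - j13.49 Ω
  Z2: Z = R = 354 Ω
  Z3: Z = jωL = j·7414·0.000852 = 0 + j6.317 Ω
Step 3 — With open output, the series arm Z2 and the output shunt Z3 appear in series to ground: Z2 + Z3 = 354 + j6.317 Ω.
Step 4 — Parallel with input shunt Z1: Z_in = Z1 || (Z2 + Z3) = 0.5137 - j13.48 Ω = 13.49∠-87.8° Ω.

Z = 0.5137 - j13.48 Ω = 13.49∠-87.8° Ω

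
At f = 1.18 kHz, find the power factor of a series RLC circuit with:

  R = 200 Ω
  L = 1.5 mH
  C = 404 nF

Step 1 — Angular frequency: ω = 2π·f = 2π·1180 = 7414 rad/s.
Step 2 — Component impedances:
  R: Z = R = 200 Ω
  L: Z = jωL = j·7414·0.0015 = 0 + j11.12 Ω
  C: Z = 1/(jωC) = -j/(ω·C) = 0 - j333.9 Ω
Step 3 — Series combination: Z_total = R + L + C = 200 - j322.7 Ω = 379.7∠-58.2° Ω.
Step 4 — Power factor: PF = cos(φ) = Re(Z)/|Z| = 200/379.68 = 0.5268.
Step 5 — Type: Im(Z) = -322.7 ⇒ leading (phase φ = -58.2°).

PF = 0.5268 (leading, φ = -58.2°)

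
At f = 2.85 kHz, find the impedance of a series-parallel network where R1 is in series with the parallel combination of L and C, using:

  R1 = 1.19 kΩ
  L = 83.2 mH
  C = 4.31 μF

Step 1 — Angular frequency: ω = 2π·f = 2π·2850 = 1.791e+04 rad/s.
Step 2 — Component impedances:
  R1: Z = R = 1190 Ω
  L: Z = jωL = j·1.791e+04·0.0832 = 0 + j1490 Ω
  C: Z = 1/(jωC) = -j/(ω·C) = 0 - j12.96 Ω
Step 3 — Parallel branch: L || C = 1/(1/L + 1/C) = 0 - j13.07 Ω.
Step 4 — Series with R1: Z_total = R1 + (L || C) = 1190 - j13.07 Ω = 1190∠-0.6° Ω.

Z = 1190 - j13.07 Ω = 1190∠-0.6° Ω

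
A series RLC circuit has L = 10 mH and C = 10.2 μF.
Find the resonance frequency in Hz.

Step 1 — Resonance condition Im(Z)=0 gives ω₀ = 1/√(LC).
Step 2 — ω₀ = 1/√(0.01·1.02e-05) = 3131 rad/s.
Step 3 — f₀ = ω₀/(2π) = 498.3 Hz.

f₀ = 498.3 Hz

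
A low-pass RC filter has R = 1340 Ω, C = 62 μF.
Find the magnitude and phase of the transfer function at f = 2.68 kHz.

Step 1 — Angular frequency: ω = 2π·2680 = 1.684e+04 rad/s.
Step 2 — Transfer function: H(jω) = 1/(1 + jωRC).
Step 3 — Denominator: 1 + jωRC = 1 + j·1.684e+04·1340·6.2e-05 = 1 + j1399.
Step 4 — H = 5.109e-07 - j0.0007148.
Step 5 — Magnitude: |H| = 0.0007148 (-62.9 dB); phase: φ = -90.0°.

|H| = 0.0007148 (-62.9 dB), φ = -90.0°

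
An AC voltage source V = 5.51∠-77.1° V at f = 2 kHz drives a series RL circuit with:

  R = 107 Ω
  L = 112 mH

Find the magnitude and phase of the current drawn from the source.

Step 1 — Angular frequency: ω = 2π·f = 2π·2000 = 1.257e+04 rad/s.
Step 2 — Component impedances:
  R: Z = R = 107 Ω
  L: Z = jωL = j·1.257e+04·0.112 = 0 + j1407 Ω
Step 3 — Series combination: Z_total = R + L = 107 + j1407 Ω = 1411∠85.7° Ω.
Step 4 — Source phasor: V = 5.51∠-77.1° V = 1.23 - j5.371 V.
Step 5 — Ohm's law: I = V / Z_total = (1.23 - j5.371) / (107 + j1407) = -0.003728 - j0.001157 A.
Step 6 — Convert to polar: |I| = 0.003904 A, ∠I = -162.8°.

I = 0.003904∠-162.8° A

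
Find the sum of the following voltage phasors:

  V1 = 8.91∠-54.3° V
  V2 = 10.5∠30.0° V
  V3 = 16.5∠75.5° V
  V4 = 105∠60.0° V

Step 1 — Convert each phasor to rectangular form:
  V1 = 8.91·(cos(-54.3°) + j·sin(-54.3°)) = 5.199 - j7.236 V
  V2 = 10.5·(cos(30.0°) + j·sin(30.0°)) = 9.093 + j5.25 V
  V3 = 16.5·(cos(75.5°) + j·sin(75.5°)) = 4.131 + j15.97 V
  V4 = 105·(cos(60.0°) + j·sin(60.0°)) = 52.5 + j90.93 V
Step 2 — Sum components: V_total = 70.92 + j104.9 V.
Step 3 — Convert to polar: |V_total| = 126.6 V, ∠V_total = 55.9°.

V_total = 126.6∠55.9° V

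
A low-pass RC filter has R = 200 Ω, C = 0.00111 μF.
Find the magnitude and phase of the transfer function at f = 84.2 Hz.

Step 1 — Angular frequency: ω = 2π·84.2 = 529 rad/s.
Step 2 — Transfer function: H(jω) = 1/(1 + jωRC).
Step 3 — Denominator: 1 + jωRC = 1 + j·529·200·1.11e-09 = 1 + j0.0001174.
Step 4 — H = 1 - j0.0001174.
Step 5 — Magnitude: |H| = 1 (-0.0 dB); phase: φ = -0.0°.

|H| = 1 (-0.0 dB), φ = -0.0°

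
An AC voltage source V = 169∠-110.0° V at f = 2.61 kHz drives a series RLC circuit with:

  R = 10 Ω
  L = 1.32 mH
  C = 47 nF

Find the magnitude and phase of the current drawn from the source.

Step 1 — Angular frequency: ω = 2π·f = 2π·2610 = 1.64e+04 rad/s.
Step 2 — Component impedances:
  R: Z = R = 10 Ω
  L: Z = jωL = j·1.64e+04·0.00132 = 0 + j21.65 Ω
  C: Z = 1/(jωC) = -j/(ω·C) = 0 - j1297 Ω
Step 3 — Series combination: Z_total = R + L + C = 10 - j1276 Ω = 1276∠-89.6° Ω.
Step 4 — Source phasor: V = 169∠-110.0° V = -57.8 - j158.8 V.
Step 5 — Ohm's law: I = V / Z_total = (-57.8 - j158.8) / (10 - j1276) = 0.1241 - j0.04628 A.
Step 6 — Convert to polar: |I| = 0.1325 A, ∠I = -20.4°.

I = 0.1325∠-20.4° A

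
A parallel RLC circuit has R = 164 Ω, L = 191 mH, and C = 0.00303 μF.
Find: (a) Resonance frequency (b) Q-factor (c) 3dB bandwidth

Step 1 — Resonance: ω₀ = 1/√(LC) = 1/√(0.191·3.03e-09) = 4.157e+04 rad/s.
Step 2 — f₀ = ω₀/(2π) = 6616 Hz.
Step 3 — Parallel Q: Q = R/(ω₀L) = 164/(4.157e+04·0.191) = 0.02066.
Step 4 — Bandwidth: Δω = ω₀/Q = 2.012e+06 rad/s; BW = Δω/(2π) = 3.203e+05 Hz.

(a) f₀ = 6616 Hz  (b) Q = 0.02066  (c) BW = 3.203e+05 Hz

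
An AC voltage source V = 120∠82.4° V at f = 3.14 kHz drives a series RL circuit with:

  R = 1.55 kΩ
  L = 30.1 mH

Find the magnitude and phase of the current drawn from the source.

Step 1 — Angular frequency: ω = 2π·f = 2π·3140 = 1.973e+04 rad/s.
Step 2 — Component impedances:
  R: Z = R = 1550 Ω
  L: Z = jωL = j·1.973e+04·0.0301 = 0 + j593.8 Ω
Step 3 — Series combination: Z_total = R + L = 1550 + j593.8 Ω = 1660∠21.0° Ω.
Step 4 — Source phasor: V = 120∠82.4° V = 15.87 + j118.9 V.
Step 5 — Ohm's law: I = V / Z_total = (15.87 + j118.9) / (1550 + j593.8) = 0.03457 + j0.0635 A.
Step 6 — Convert to polar: |I| = 0.07229 A, ∠I = 61.4°.

I = 0.07229∠61.4° A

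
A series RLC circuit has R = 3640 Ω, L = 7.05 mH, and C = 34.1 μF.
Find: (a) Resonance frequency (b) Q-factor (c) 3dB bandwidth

Step 1 — Resonance: ω₀ = 1/√(LC) = 1/√(0.00705·3.41e-05) = 2040 rad/s.
Step 2 — f₀ = ω₀/(2π) = 324.6 Hz.
Step 3 — Series Q: Q = ω₀L/R = 2040·0.00705/3640 = 0.00395.
Step 4 — Bandwidth: Δω = ω₀/Q = 5.163e+05 rad/s; BW = Δω/(2π) = 8.217e+04 Hz.

(a) f₀ = 324.6 Hz  (b) Q = 0.00395  (c) BW = 8.217e+04 Hz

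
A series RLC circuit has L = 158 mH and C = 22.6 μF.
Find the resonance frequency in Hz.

Step 1 — Resonance condition Im(Z)=0 gives ω₀ = 1/√(LC).
Step 2 — ω₀ = 1/√(0.158·2.26e-05) = 529.2 rad/s.
Step 3 — f₀ = ω₀/(2π) = 84.22 Hz.

f₀ = 84.22 Hz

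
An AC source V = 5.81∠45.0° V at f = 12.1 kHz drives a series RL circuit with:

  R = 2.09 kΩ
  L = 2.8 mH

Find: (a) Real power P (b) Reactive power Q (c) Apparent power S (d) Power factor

Step 1 — Angular frequency: ω = 2π·f = 2π·1.21e+04 = 7.603e+04 rad/s.
Step 2 — Component impedances:
  R: Z = R = 2090 Ω
  L: Z = jωL = j·7.603e+04·0.0028 = 0 + j212.9 Ω
Step 3 — Series combination: Z_total = R + L = 2090 + j212.9 Ω = 2101∠5.8° Ω.
Step 4 — Source phasor: V = 5.81∠45.0° V = 4.108 + j4.108 V.
Step 5 — Current: I = V / Z = 0.002144 + j0.001747 A = 0.002766∠39.2° A.
Step 6 — Complex power: S = V·I* = 0.01599 + j0.001628 VA.
Step 7 — Real power: P = Re(S) = 0.01599 W.
Step 8 — Reactive power: Q = Im(S) = 0.001628 VAR.
Step 9 — Apparent power: |S| = 0.01607 VA.
Step 10 — Power factor: PF = P/|S| = 0.9949 (lagging).

(a) P = 0.01599 W  (b) Q = 0.001628 VAR  (c) S = 0.01607 VA  (d) PF = 0.9949 (lagging)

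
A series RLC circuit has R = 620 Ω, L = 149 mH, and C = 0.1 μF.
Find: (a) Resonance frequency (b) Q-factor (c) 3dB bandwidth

Step 1 — Resonance: ω₀ = 1/√(LC) = 1/√(0.149·1e-07) = 8192 rad/s.
Step 2 — f₀ = ω₀/(2π) = 1304 Hz.
Step 3 — Series Q: Q = ω₀L/R = 8192·0.149/620 = 1.969.
Step 4 — Bandwidth: Δω = ω₀/Q = 4161 rad/s; BW = Δω/(2π) = 662.3 Hz.

(a) f₀ = 1304 Hz  (b) Q = 1.969  (c) BW = 662.3 Hz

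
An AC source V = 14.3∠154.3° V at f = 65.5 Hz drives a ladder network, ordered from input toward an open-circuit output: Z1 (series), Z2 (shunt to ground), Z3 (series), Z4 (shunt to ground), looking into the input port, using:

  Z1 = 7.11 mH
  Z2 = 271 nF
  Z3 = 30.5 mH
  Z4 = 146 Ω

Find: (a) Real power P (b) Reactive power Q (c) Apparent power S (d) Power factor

Step 1 — Angular frequency: ω = 2π·f = 2π·65.5 = 411.5 rad/s.
Step 2 — Component impedances:
  Z1: Z = jωL = j·411.5·0.00711 = 0 + j2.926 Ω
  Z2: Z = 1/(jωC) = -j/(ω·C) = 0 - j8966 Ω
  Z3: Z = jωL = j·411.5·0.0305 = 0 + j12.55 Ω
  Z4: Z = R = 146 Ω
Step 3 — Ladder network (open output): work backward from the far end, alternating series and parallel combinations. Z_in = 146.4 + j13.11 Ω = 147∠5.1° Ω.
Step 4 — Source phasor: V = 14.3∠154.3° V = -12.89 + j6.201 V.
Step 5 — Current: I = V / Z = -0.08357 + j0.04985 A = 0.09731∠149.2° A.
Step 6 — Complex power: S = V·I* = 1.386 + j0.1241 VA.
Step 7 — Real power: P = Re(S) = 1.386 W.
Step 8 — Reactive power: Q = Im(S) = 0.1241 VAR.
Step 9 — Apparent power: |S| = 1.391 VA.
Step 10 — Power factor: PF = P/|S| = 0.996 (lagging).

(a) P = 1.386 W  (b) Q = 0.1241 VAR  (c) S = 1.391 VA  (d) PF = 0.996 (lagging)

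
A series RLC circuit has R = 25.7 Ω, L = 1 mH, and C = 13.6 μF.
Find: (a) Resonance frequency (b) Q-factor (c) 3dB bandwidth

Step 1 — Resonance: ω₀ = 1/√(LC) = 1/√(0.001·1.36e-05) = 8575 rad/s.
Step 2 — f₀ = ω₀/(2π) = 1365 Hz.
Step 3 — Series Q: Q = ω₀L/R = 8575·0.001/25.7 = 0.3337.
Step 4 — Bandwidth: Δω = ω₀/Q = 2.57e+04 rad/s; BW = Δω/(2π) = 4090 Hz.

(a) f₀ = 1365 Hz  (b) Q = 0.3337  (c) BW = 4090 Hz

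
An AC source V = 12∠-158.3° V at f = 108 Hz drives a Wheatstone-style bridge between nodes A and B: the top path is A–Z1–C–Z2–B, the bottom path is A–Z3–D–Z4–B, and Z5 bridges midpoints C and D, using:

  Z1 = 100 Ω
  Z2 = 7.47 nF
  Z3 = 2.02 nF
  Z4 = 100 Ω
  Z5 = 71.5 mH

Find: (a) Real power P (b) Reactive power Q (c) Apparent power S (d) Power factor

Step 1 — Angular frequency: ω = 2π·f = 2π·108 = 678.6 rad/s.
Step 2 — Component impedances:
  Z1: Z = R = 100 Ω
  Z2: Z = 1/(jωC) = -j/(ω·C) = 0 - j1.973e+05 Ω
  Z3: Z = 1/(jωC) = -j/(ω·C) = 0 - j7.295e+05 Ω
  Z4: Z = R = 100 Ω
  Z5: Z = jωL = j·678.6·0.0715 = 0 + j48.52 Ω
Step 3 — Bridge requires nodal analysis (the Z5 bridge couples midpoints C and D, so the two paths cannot be reduced to a simple series/parallel combination). Setting node B to ground and injecting 1 A at node A, the 3-node admittance system at A, C, D solves to V_A = Z_AB = 200.1 + j48.47 Ω = 205.9∠13.6° Ω.
Step 4 — Source phasor: V = 12∠-158.3° V = -11.15 - j4.437 V.
Step 5 — Current: I = V / Z = -0.05772 - j0.008195 A = 0.05829∠-171.9° A.
Step 6 — Complex power: S = V·I* = 0.6799 + j0.1647 VA.
Step 7 — Real power: P = Re(S) = 0.6799 W.
Step 8 — Reactive power: Q = Im(S) = 0.1647 VAR.
Step 9 — Apparent power: |S| = 0.6995 VA.
Step 10 — Power factor: PF = P/|S| = 0.9719 (lagging).

(a) P = 0.6799 W  (b) Q = 0.1647 VAR  (c) S = 0.6995 VA  (d) PF = 0.9719 (lagging)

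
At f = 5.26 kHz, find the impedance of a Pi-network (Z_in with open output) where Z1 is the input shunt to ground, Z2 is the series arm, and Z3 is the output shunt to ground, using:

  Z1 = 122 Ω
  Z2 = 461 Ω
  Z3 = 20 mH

Step 1 — Angular frequency: ω = 2π·f = 2π·5260 = 3.305e+04 rad/s.
Step 2 — Component impedances:
  Z1: Z = R = 122 Ω
  Z2: Z = R = 461 Ω
  Z3: Z = jωL = j·3.305e+04·0.02 = 0 + j661 Ω
Step 3 — With open output, the series arm Z2 and the output shunt Z3 appear in series to ground: Z2 + Z3 = 461 + j661 Ω.
Step 4 — Parallel with input shunt Z1: Z_in = Z1 || (Z2 + Z3) = 110.8 + j12.67 Ω = 111.6∠6.5° Ω.

Z = 110.8 + j12.67 Ω = 111.6∠6.5° Ω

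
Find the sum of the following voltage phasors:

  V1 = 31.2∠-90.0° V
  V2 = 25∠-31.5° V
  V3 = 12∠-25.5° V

Step 1 — Convert each phasor to rectangular form:
  V1 = 31.2·(cos(-90.0°) + j·sin(-90.0°)) = 0 - j31.2 V
  V2 = 25·(cos(-31.5°) + j·sin(-31.5°)) = 21.32 - j13.06 V
  V3 = 12·(cos(-25.5°) + j·sin(-25.5°)) = 10.83 - j5.166 V
Step 2 — Sum components: V_total = 32.15 - j49.43 V.
Step 3 — Convert to polar: |V_total| = 58.96 V, ∠V_total = -57.0°.

V_total = 58.96∠-57.0° V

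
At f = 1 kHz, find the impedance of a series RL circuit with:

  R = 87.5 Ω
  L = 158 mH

Step 1 — Angular frequency: ω = 2π·f = 2π·1000 = 6283 rad/s.
Step 2 — Component impedances:
  R: Z = R = 87.5 Ω
  L: Z = jωL = j·6283·0.158 = 0 + j992.7 Ω
Step 3 — Series combination: Z_total = R + L = 87.5 + j992.7 Ω = 996.6∠85.0° Ω.

Z = 87.5 + j992.7 Ω = 996.6∠85.0° Ω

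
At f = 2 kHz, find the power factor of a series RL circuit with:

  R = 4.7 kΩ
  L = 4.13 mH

Step 1 — Angular frequency: ω = 2π·f = 2π·2000 = 1.257e+04 rad/s.
Step 2 — Component impedances:
  R: Z = R = 4700 Ω
  L: Z = jωL = j·1.257e+04·0.00413 = 0 + j51.9 Ω
Step 3 — Series combination: Z_total = R + L = 4700 + j51.9 Ω = 4700∠0.6° Ω.
Step 4 — Power factor: PF = cos(φ) = Re(Z)/|Z| = 4700/4700.3 = 0.9999.
Step 5 — Type: Im(Z) = 51.9 ⇒ lagging (phase φ = 0.6°).

PF = 0.9999 (lagging, φ = 0.6°)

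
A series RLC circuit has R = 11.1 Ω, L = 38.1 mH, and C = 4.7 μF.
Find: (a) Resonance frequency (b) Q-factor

Step 1 — Resonance condition Im(Z)=0 gives ω₀ = 1/√(LC).
Step 2 — ω₀ = 1/√(0.0381·4.7e-06) = 2363 rad/s.
Step 3 — f₀ = ω₀/(2π) = 376.1 Hz.
Step 4 — Series Q: Q = ω₀L/R = 2363·0.0381/11.1 = 8.111.

(a) f₀ = 376.1 Hz  (b) Q = 8.111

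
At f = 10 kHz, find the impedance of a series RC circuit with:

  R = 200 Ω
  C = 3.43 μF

Step 1 — Angular frequency: ω = 2π·f = 2π·1e+04 = 6.283e+04 rad/s.
Step 2 — Component impedances:
  R: Z = R = 200 Ω
  C: Z = 1/(jωC) = -j/(ω·C) = 0 - j4.64 Ω
Step 3 — Series combination: Z_total = R + C = 200 - j4.64 Ω = 200.1∠-1.3° Ω.

Z = 200 - j4.64 Ω = 200.1∠-1.3° Ω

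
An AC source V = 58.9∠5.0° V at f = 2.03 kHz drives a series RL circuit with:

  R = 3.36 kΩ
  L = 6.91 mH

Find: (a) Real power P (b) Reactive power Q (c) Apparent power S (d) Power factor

Step 1 — Angular frequency: ω = 2π·f = 2π·2030 = 1.275e+04 rad/s.
Step 2 — Component impedances:
  R: Z = R = 3360 Ω
  L: Z = jωL = j·1.275e+04·0.00691 = 0 + j88.14 Ω
Step 3 — Series combination: Z_total = R + L = 3360 + j88.14 Ω = 3361∠1.5° Ω.
Step 4 — Source phasor: V = 58.9∠5.0° V = 58.68 + j5.133 V.
Step 5 — Current: I = V / Z = 0.01749 + j0.001069 A = 0.01752∠3.5° A.
Step 6 — Complex power: S = V·I* = 1.032 + j0.02706 VA.
Step 7 — Real power: P = Re(S) = 1.032 W.
Step 8 — Reactive power: Q = Im(S) = 0.02706 VAR.
Step 9 — Apparent power: |S| = 1.032 VA.
Step 10 — Power factor: PF = P/|S| = 0.9997 (lagging).

(a) P = 1.032 W  (b) Q = 0.02706 VAR  (c) S = 1.032 VA  (d) PF = 0.9997 (lagging)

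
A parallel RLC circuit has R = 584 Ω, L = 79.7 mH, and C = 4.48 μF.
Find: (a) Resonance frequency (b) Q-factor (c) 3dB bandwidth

Step 1 — Resonance: ω₀ = 1/√(LC) = 1/√(0.0797·4.48e-06) = 1674 rad/s.
Step 2 — f₀ = ω₀/(2π) = 266.3 Hz.
Step 3 — Parallel Q: Q = R/(ω₀L) = 584/(1674·0.0797) = 4.378.
Step 4 — Bandwidth: Δω = ω₀/Q = 382.2 rad/s; BW = Δω/(2π) = 60.83 Hz.

(a) f₀ = 266.3 Hz  (b) Q = 4.378  (c) BW = 60.83 Hz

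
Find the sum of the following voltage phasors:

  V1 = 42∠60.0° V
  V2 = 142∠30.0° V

Step 1 — Convert each phasor to rectangular form:
  V1 = 42·(cos(60.0°) + j·sin(60.0°)) = 21 + j36.37 V
  V2 = 142·(cos(30.0°) + j·sin(30.0°)) = 123 + j71 V
Step 2 — Sum components: V_total = 144 + j107.4 V.
Step 3 — Convert to polar: |V_total| = 179.6 V, ∠V_total = 36.7°.

V_total = 179.6∠36.7° V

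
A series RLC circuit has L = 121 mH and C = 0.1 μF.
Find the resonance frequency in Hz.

Step 1 — Resonance condition Im(Z)=0 gives ω₀ = 1/√(LC).
Step 2 — ω₀ = 1/√(0.121·1e-07) = 9091 rad/s.
Step 3 — f₀ = ω₀/(2π) = 1447 Hz.

f₀ = 1447 Hz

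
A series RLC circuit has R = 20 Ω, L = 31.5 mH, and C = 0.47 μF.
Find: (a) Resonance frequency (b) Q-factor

Step 1 — Resonance condition Im(Z)=0 gives ω₀ = 1/√(LC).
Step 2 — ω₀ = 1/√(0.0315·4.7e-07) = 8219 rad/s.
Step 3 — f₀ = ω₀/(2π) = 1308 Hz.
Step 4 — Series Q: Q = ω₀L/R = 8219·0.0315/20 = 12.94.

(a) f₀ = 1308 Hz  (b) Q = 12.94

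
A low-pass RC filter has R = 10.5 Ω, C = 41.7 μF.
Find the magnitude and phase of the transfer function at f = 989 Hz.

Step 1 — Angular frequency: ω = 2π·989 = 6214 rad/s.
Step 2 — Transfer function: H(jω) = 1/(1 + jωRC).
Step 3 — Denominator: 1 + jωRC = 1 + j·6214·10.5·4.17e-05 = 1 + j2.721.
Step 4 — H = 0.119 - j0.3238.
Step 5 — Magnitude: |H| = 0.345 (-9.2 dB); phase: φ = -69.8°.

|H| = 0.345 (-9.2 dB), φ = -69.8°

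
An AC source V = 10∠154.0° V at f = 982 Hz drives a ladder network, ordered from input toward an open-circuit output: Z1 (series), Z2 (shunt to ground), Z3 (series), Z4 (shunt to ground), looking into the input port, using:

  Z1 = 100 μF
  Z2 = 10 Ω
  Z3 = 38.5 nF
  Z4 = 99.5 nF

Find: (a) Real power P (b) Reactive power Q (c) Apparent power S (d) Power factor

Step 1 — Angular frequency: ω = 2π·f = 2π·982 = 6170 rad/s.
Step 2 — Component impedances:
  Z1: Z = 1/(jωC) = -j/(ω·C) = 0 - j1.621 Ω
  Z2: Z = R = 10 Ω
  Z3: Z = 1/(jωC) = -j/(ω·C) = 0 - j4210 Ω
  Z4: Z = 1/(jωC) = -j/(ω·C) = 0 - j1629 Ω
Step 3 — Ladder network (open output): work backward from the far end, alternating series and parallel combinations. Z_in = 10 - j1.638 Ω = 10.13∠-9.3° Ω.
Step 4 — Source phasor: V = 10∠154.0° V = -8.988 + j4.384 V.
Step 5 — Current: I = V / Z = -0.9452 + j0.2836 A = 0.9869∠163.3° A.
Step 6 — Complex power: S = V·I* = 9.739 - j1.595 VA.
Step 7 — Real power: P = Re(S) = 9.739 W.
Step 8 — Reactive power: Q = Im(S) = -1.595 VAR.
Step 9 — Apparent power: |S| = 9.869 VA.
Step 10 — Power factor: PF = P/|S| = 0.9869 (leading).

(a) P = 9.739 W  (b) Q = -1.595 VAR  (c) S = 9.869 VA  (d) PF = 0.9869 (leading)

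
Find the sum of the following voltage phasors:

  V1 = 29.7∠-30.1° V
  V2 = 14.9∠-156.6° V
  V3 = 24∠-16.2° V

Step 1 — Convert each phasor to rectangular form:
  V1 = 29.7·(cos(-30.1°) + j·sin(-30.1°)) = 25.69 - j14.89 V
  V2 = 14.9·(cos(-156.6°) + j·sin(-156.6°)) = -13.67 - j5.918 V
  V3 = 24·(cos(-16.2°) + j·sin(-16.2°)) = 23.05 - j6.696 V
Step 2 — Sum components: V_total = 35.07 - j27.51 V.
Step 3 — Convert to polar: |V_total| = 44.57 V, ∠V_total = -38.1°.

V_total = 44.57∠-38.1° V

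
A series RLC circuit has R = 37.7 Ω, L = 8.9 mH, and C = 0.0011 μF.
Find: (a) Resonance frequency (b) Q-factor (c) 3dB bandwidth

Step 1 — Resonance condition Im(Z)=0 gives ω₀ = 1/√(LC).
Step 2 — ω₀ = 1/√(0.0089·1.1e-09) = 3.196e+05 rad/s.
Step 3 — f₀ = ω₀/(2π) = 5.087e+04 Hz.
Step 4 — Series Q: Q = ω₀L/R = 3.196e+05·0.0089/37.7 = 75.45.
Step 5 — 3dB bandwidth: Δω = ω₀/Q = 4236 rad/s; BW = Δω/(2π) = 674.2 Hz.

(a) f₀ = 5.087e+04 Hz  (b) Q = 75.45  (c) BW = 674.2 Hz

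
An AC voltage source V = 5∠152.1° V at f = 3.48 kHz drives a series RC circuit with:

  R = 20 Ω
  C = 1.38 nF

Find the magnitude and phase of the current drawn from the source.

Step 1 — Angular frequency: ω = 2π·f = 2π·3480 = 2.187e+04 rad/s.
Step 2 — Component impedances:
  R: Z = R = 20 Ω
  C: Z = 1/(jωC) = -j/(ω·C) = 0 - j3.314e+04 Ω
Step 3 — Series combination: Z_total = R + C = 20 - j3.314e+04 Ω = 3.314e+04∠-90.0° Ω.
Step 4 — Source phasor: V = 5∠152.1° V = -4.419 + j2.34 V.
Step 5 — Ohm's law: I = V / Z_total = (-4.419 + j2.34) / (20 - j3.314e+04) = -7.068e-05 - j0.0001333 A.
Step 6 — Convert to polar: |I| = 0.0001509 A, ∠I = -117.9°.

I = 0.0001509∠-117.9° A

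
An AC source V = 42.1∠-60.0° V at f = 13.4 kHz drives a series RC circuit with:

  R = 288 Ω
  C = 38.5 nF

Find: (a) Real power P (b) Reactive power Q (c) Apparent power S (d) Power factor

Step 1 — Angular frequency: ω = 2π·f = 2π·1.34e+04 = 8.419e+04 rad/s.
Step 2 — Component impedances:
  R: Z = R = 288 Ω
  C: Z = 1/(jωC) = -j/(ω·C) = 0 - j308.5 Ω
Step 3 — Series combination: Z_total = R + C = 288 - j308.5 Ω = 422∠-47.0° Ω.
Step 4 — Source phasor: V = 42.1∠-60.0° V = 21.05 - j36.46 V.
Step 5 — Current: I = V / Z = 0.09718 - j0.02249 A = 0.09975∠-13.0° A.
Step 6 — Complex power: S = V·I* = 2.866 - j3.07 VA.
Step 7 — Real power: P = Re(S) = 2.866 W.
Step 8 — Reactive power: Q = Im(S) = -3.07 VAR.
Step 9 — Apparent power: |S| = 4.2 VA.
Step 10 — Power factor: PF = P/|S| = 0.6824 (leading).

(a) P = 2.866 W  (b) Q = -3.07 VAR  (c) S = 4.2 VA  (d) PF = 0.6824 (leading)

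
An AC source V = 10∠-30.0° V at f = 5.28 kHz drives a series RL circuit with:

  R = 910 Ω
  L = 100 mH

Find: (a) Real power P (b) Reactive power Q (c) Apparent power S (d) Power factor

Step 1 — Angular frequency: ω = 2π·f = 2π·5280 = 3.318e+04 rad/s.
Step 2 — Component impedances:
  R: Z = R = 910 Ω
  L: Z = jωL = j·3.318e+04·0.1 = 0 + j3318 Ω
Step 3 — Series combination: Z_total = R + L = 910 + j3318 Ω = 3440∠74.7° Ω.
Step 4 — Source phasor: V = 10∠-30.0° V = 8.66 - j5 V.
Step 5 — Current: I = V / Z = -0.0007357 - j0.002812 A = 0.002907∠-104.7° A.
Step 6 — Complex power: S = V·I* = 0.00769 + j0.02803 VA.
Step 7 — Real power: P = Re(S) = 0.00769 W.
Step 8 — Reactive power: Q = Im(S) = 0.02803 VAR.
Step 9 — Apparent power: |S| = 0.02907 VA.
Step 10 — Power factor: PF = P/|S| = 0.2645 (lagging).

(a) P = 0.00769 W  (b) Q = 0.02803 VAR  (c) S = 0.02907 VA  (d) PF = 0.2645 (lagging)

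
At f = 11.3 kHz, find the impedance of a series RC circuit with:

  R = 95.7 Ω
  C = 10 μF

Step 1 — Angular frequency: ω = 2π·f = 2π·1.13e+04 = 7.1e+04 rad/s.
Step 2 — Component impedances:
  R: Z = R = 95.7 Ω
  C: Z = 1/(jωC) = -j/(ω·C) = 0 - j1.408 Ω
Step 3 — Series combination: Z_total = R + C = 95.7 - j1.408 Ω = 95.71∠-0.8° Ω.

Z = 95.7 - j1.408 Ω = 95.71∠-0.8° Ω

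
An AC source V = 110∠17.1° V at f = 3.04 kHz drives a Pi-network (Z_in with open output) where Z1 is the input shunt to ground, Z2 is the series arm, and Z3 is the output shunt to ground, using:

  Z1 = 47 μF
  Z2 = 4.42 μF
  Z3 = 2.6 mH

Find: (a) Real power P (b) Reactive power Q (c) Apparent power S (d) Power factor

Step 1 — Angular frequency: ω = 2π·f = 2π·3040 = 1.91e+04 rad/s.
Step 2 — Component impedances:
  Z1: Z = 1/(jωC) = -j/(ω·C) = 0 - j1.114 Ω
  Z2: Z = 1/(jωC) = -j/(ω·C) = 0 - j11.84 Ω
  Z3: Z = jωL = j·1.91e+04·0.0026 = 0 + j49.66 Ω
Step 3 — With open output, the series arm Z2 and the output shunt Z3 appear in series to ground: Z2 + Z3 = 0 + j37.82 Ω.
Step 4 — Parallel with input shunt Z1: Z_in = Z1 || (Z2 + Z3) = 0 - j1.148 Ω = 1.148∠-90.0° Ω.
Step 5 — Source phasor: V = 110∠17.1° V = 105.1 + j32.34 V.
Step 6 — Current: I = V / Z = -28.18 + j91.61 A = 95.84∠107.1° A.
Step 7 — Complex power: S = V·I* = 0 - j1.054e+04 VA.
Step 8 — Real power: P = Re(S) = 0 W.
Step 9 — Reactive power: Q = Im(S) = -1.054e+04 VAR.
Step 10 — Apparent power: |S| = 1.054e+04 VA.
Step 11 — Power factor: PF = P/|S| = 0 (leading).

(a) P = 0 W  (b) Q = -1.054e+04 VAR  (c) S = 1.054e+04 VA  (d) PF = 0 (leading)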